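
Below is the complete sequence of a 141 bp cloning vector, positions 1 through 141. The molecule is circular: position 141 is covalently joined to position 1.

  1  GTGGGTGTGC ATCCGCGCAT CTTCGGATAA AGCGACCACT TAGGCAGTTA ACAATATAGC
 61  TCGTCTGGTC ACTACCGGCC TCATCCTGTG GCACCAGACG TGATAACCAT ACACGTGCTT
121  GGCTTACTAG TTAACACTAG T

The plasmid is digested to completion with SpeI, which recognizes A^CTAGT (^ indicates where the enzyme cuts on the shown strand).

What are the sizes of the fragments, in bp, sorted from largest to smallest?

131, 10 bp

SpeI sites (ACTAGT) start at positions 126, 136.
SpeI cuts after the first base of each site, so after positions 126, 136.
Circular molecule, 2 cuts → 2 fragments:
  127–136 → 10 bp
  137–141 then 1–126 → 5 + 126 = 131 bp
Sorted largest to smallest: 131, 10 bp.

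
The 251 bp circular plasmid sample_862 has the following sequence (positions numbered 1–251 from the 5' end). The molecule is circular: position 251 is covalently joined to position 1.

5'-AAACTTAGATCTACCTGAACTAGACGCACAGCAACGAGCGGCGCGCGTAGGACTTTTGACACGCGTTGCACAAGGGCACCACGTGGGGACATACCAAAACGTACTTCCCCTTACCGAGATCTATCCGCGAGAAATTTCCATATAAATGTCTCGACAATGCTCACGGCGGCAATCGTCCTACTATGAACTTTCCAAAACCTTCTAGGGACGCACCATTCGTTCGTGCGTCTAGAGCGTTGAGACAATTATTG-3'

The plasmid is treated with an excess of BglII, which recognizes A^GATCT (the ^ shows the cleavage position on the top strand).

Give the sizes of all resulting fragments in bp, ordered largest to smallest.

BglII sites (AGATCT) start at positions 7, 117.
BglII cuts after the first base of each site, so after positions 7, 117.
Circular molecule, 2 cuts → 2 fragments:
  8–117 → 110 bp
  118–251 then 1–7 → 134 + 7 = 141 bp
Sorted largest to smallest: 141, 110 bp.

141, 110 bp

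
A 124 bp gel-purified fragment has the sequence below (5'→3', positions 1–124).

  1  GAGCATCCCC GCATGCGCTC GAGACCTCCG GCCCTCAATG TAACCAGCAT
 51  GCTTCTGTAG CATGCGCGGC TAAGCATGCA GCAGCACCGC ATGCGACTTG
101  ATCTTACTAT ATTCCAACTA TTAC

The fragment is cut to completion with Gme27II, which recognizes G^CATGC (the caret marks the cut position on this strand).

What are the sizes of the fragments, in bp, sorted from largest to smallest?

Gme27II sites (GCATGC) start at positions 11, 47, 60, 74, 89.
Gme27II cuts after the first base of each site, so after positions 11, 47, 60, 74, 89.
Linear molecule, 5 cuts → 6 fragments:
  1–11 → 11 bp
  12–47 → 36 bp
  48–60 → 13 bp
  61–74 → 14 bp
  75–89 → 15 bp
  90–124 → 35 bp
Sorted largest to smallest: 36, 35, 15, 14, 13, 11 bp.

36, 35, 15, 14, 13, 11 bp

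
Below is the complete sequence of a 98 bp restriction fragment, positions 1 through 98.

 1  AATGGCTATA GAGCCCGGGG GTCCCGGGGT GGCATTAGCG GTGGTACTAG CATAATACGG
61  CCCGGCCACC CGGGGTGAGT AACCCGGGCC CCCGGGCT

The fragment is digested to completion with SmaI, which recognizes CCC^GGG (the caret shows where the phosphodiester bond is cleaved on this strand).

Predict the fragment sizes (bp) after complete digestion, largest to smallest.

SmaI sites (CCCGGG) start at positions 14, 23, 69, 83, 91.
SmaI cuts after base 3 of each site, so after positions 16, 25, 71, 85, 93.
Linear molecule, 5 cuts → 6 fragments:
  1–16 → 16 bp
  17–25 → 9 bp
  26–71 → 46 bp
  72–85 → 14 bp
  86–93 → 8 bp
  94–98 → 5 bp
Sorted largest to smallest: 46, 16, 14, 9, 8, 5 bp.

46, 16, 14, 9, 8, 5 bp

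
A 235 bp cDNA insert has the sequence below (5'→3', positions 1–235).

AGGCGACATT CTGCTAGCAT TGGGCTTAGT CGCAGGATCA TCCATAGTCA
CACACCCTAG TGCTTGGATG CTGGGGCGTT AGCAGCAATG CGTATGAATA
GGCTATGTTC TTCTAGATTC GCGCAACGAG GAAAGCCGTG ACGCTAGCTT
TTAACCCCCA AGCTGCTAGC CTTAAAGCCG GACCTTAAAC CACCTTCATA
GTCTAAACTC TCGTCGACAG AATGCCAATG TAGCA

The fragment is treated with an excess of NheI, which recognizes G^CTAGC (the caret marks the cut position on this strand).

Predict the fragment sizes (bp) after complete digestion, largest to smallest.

NheI sites (GCTAGC) start at positions 13, 143, 165.
NheI cuts after the first base of each site, so after positions 13, 143, 165.
Linear molecule, 3 cuts → 4 fragments:
  1–13 → 13 bp
  14–143 → 130 bp
  144–165 → 22 bp
  166–235 → 70 bp
Sorted largest to smallest: 130, 70, 22, 13 bp.

130, 70, 22, 13 bp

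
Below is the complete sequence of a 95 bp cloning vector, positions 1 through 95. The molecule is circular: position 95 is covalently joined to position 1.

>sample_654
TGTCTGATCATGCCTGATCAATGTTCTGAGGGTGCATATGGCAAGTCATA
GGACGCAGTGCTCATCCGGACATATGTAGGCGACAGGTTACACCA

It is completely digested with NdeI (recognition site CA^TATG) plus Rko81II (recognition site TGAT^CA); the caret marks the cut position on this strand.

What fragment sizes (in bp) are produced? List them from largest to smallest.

36, 31, 18, 10 bp

NdeI sites (CATATG) start at positions 35, 71.
NdeI cuts after base 2 of each site, so after positions 36, 72.
Rko81II sites (TGATCA) start at positions 5, 15.
Rko81II cuts after base 4 of each site, so after positions 8, 18.
Combined cut positions: 8, 18, 36, 72.
Circular molecule, 4 cuts → 4 fragments:
  9–18 → 10 bp
  19–36 → 18 bp
  37–72 → 36 bp
  73–95 then 1–8 → 23 + 8 = 31 bp
Sorted largest to smallest: 36, 31, 18, 10 bp.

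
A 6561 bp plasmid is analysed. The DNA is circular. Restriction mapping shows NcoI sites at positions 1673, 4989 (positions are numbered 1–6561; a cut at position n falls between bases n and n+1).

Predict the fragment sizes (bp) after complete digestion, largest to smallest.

Circular molecule, 2 cuts → 2 fragments:
  4989 − 1673 = 3316 bp
  wrap: 6561 − 4989 + 1673 = 3245 bp
Sorted largest to smallest: 3316, 3245 bp.

3316, 3245 bp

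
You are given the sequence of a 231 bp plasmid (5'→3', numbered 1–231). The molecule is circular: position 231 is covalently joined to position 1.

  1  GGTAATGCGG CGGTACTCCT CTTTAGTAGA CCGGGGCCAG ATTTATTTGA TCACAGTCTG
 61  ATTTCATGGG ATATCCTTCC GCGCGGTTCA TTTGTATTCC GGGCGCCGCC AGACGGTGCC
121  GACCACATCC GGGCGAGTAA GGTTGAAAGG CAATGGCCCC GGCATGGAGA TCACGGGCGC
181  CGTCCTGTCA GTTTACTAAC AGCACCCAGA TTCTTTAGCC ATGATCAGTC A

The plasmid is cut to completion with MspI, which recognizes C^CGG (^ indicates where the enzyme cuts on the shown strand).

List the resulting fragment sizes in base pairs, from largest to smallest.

MspI sites (CCGG) start at positions 31, 99, 129, 159.
MspI cuts after the first base of each site, so after positions 31, 99, 129, 159.
Circular molecule, 4 cuts → 4 fragments:
  32–99 → 68 bp
  100–129 → 30 bp
  130–159 → 30 bp
  160–231 then 1–31 → 72 + 31 = 103 bp
Sorted largest to smallest: 103, 68, 30, 30 bp.

103, 68, 30, 30 bp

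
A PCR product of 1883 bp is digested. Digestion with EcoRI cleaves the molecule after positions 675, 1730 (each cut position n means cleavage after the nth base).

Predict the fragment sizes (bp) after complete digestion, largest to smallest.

1055, 675, 153 bp

Linear molecule, 2 cuts → 3 fragments:
  675 − 0 = 675 bp
  1730 − 675 = 1055 bp
  1883 − 1730 = 153 bp
Sorted largest to smallest: 1055, 675, 153 bp.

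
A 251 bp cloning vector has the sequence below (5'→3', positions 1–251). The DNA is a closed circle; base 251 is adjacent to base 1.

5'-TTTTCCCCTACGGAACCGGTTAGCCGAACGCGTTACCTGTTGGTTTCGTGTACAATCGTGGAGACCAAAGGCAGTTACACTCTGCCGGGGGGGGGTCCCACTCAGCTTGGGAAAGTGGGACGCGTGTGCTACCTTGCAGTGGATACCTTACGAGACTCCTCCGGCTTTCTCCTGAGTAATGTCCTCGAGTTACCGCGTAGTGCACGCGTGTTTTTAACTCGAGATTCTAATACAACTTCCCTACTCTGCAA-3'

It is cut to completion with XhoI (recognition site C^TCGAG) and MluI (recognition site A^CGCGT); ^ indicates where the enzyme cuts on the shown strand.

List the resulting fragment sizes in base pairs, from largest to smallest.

XhoI sites (CTCGAG) start at positions 184, 218.
XhoI cuts after the first base of each site, so after positions 184, 218.
MluI sites (ACGCGT) start at positions 28, 120, 204.
MluI cuts after the first base of each site, so after positions 28, 120, 204.
Combined cut positions: 28, 120, 184, 204, 218.
Circular molecule, 5 cuts → 5 fragments:
  29–120 → 92 bp
  121–184 → 64 bp
  185–204 → 20 bp
  205–218 → 14 bp
  219–251 then 1–28 → 33 + 28 = 61 bp
Sorted largest to smallest: 92, 64, 61, 20, 14 bp.

92, 64, 61, 20, 14 bp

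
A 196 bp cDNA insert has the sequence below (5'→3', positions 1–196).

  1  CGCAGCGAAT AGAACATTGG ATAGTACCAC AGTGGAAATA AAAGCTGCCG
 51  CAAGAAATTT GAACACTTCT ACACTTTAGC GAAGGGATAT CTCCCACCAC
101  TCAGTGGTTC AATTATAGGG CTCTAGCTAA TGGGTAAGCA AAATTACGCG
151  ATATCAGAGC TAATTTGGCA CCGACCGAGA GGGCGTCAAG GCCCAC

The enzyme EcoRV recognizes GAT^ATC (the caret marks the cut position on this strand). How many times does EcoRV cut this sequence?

GATATC occurs starting at positions 86, 150.
EcoRV cuts at 2 sites.

2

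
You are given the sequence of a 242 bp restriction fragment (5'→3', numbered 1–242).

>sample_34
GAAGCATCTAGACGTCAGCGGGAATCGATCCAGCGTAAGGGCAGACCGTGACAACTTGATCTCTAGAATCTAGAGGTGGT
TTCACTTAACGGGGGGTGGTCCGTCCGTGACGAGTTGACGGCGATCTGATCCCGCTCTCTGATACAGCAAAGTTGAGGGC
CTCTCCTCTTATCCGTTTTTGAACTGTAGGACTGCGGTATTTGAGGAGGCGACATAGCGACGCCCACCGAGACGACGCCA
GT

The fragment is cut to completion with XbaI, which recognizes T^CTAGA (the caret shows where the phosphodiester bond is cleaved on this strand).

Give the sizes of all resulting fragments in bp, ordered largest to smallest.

173, 55, 7, 7 bp

XbaI sites (TCTAGA) start at positions 7, 62, 69.
XbaI cuts after the first base of each site, so after positions 7, 62, 69.
Linear molecule, 3 cuts → 4 fragments:
  1–7 → 7 bp
  8–62 → 55 bp
  63–69 → 7 bp
  70–242 → 173 bp
Sorted largest to smallest: 173, 55, 7, 7 bp.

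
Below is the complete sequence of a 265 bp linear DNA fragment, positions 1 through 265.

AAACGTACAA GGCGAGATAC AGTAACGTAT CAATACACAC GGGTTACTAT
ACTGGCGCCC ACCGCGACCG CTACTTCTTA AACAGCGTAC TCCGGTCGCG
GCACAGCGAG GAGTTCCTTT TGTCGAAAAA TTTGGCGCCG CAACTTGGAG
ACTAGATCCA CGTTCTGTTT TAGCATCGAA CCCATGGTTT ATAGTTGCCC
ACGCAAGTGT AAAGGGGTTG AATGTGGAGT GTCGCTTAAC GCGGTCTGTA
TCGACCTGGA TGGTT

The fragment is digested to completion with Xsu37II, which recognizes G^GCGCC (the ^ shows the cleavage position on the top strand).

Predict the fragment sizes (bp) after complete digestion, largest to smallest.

Xsu37II sites (GGCGCC) start at positions 54, 134.
Xsu37II cuts after the first base of each site, so after positions 54, 134.
Linear molecule, 2 cuts → 3 fragments:
  1–54 → 54 bp
  55–134 → 80 bp
  135–265 → 131 bp
Sorted largest to smallest: 131, 80, 54 bp.

131, 80, 54 bp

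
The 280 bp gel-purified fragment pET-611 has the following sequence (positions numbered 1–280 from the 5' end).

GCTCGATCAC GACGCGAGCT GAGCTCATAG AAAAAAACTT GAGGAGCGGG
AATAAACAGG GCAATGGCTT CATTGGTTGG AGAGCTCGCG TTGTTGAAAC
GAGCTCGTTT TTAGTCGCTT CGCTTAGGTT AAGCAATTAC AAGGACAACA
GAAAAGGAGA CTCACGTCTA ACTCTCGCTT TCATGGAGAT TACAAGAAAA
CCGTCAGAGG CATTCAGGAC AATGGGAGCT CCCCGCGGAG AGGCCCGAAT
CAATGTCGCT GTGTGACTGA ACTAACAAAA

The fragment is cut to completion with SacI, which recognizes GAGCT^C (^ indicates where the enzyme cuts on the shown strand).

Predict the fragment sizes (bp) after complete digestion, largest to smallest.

SacI sites (GAGCTC) start at positions 21, 82, 101, 226.
SacI cuts after base 5 of each site (before the last base), so after positions 25, 86, 105, 230.
Linear molecule, 4 cuts → 5 fragments:
  1–25 → 25 bp
  26–86 → 61 bp
  87–105 → 19 bp
  106–230 → 125 bp
  231–280 → 50 bp
Sorted largest to smallest: 125, 61, 50, 25, 19 bp.

125, 61, 50, 25, 19 bp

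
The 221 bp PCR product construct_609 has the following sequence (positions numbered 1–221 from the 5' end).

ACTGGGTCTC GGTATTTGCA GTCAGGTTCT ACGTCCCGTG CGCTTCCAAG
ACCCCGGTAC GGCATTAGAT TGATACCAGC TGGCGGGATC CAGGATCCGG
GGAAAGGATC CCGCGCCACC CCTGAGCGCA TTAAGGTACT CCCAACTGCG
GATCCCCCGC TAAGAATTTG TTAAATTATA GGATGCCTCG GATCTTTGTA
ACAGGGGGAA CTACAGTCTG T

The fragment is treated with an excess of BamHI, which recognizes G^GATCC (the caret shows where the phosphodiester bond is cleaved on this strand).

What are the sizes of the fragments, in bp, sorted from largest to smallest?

86, 71, 44, 13, 7 bp

BamHI sites (GGATCC) start at positions 86, 93, 106, 150.
BamHI cuts after the first base of each site, so after positions 86, 93, 106, 150.
Linear molecule, 4 cuts → 5 fragments:
  1–86 → 86 bp
  87–93 → 7 bp
  94–106 → 13 bp
  107–150 → 44 bp
  151–221 → 71 bp
Sorted largest to smallest: 86, 71, 44, 13, 7 bp.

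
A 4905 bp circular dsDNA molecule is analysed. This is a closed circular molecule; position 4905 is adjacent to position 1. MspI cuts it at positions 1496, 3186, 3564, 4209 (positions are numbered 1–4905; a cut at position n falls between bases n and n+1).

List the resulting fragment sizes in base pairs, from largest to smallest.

Circular molecule, 4 cuts → 4 fragments:
  3186 − 1496 = 1690 bp
  3564 − 3186 = 378 bp
  4209 − 3564 = 645 bp
  wrap: 4905 − 4209 + 1496 = 2192 bp
Sorted largest to smallest: 2192, 1690, 645, 378 bp.

2192, 1690, 645, 378 bp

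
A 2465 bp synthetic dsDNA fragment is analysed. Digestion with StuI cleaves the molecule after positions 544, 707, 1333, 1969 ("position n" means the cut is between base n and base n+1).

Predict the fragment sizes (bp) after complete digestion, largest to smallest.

636, 626, 544, 496, 163 bp

Linear molecule, 4 cuts → 5 fragments:
  544 − 0 = 544 bp
  707 − 544 = 163 bp
  1333 − 707 = 626 bp
  1969 − 1333 = 636 bp
  2465 − 1969 = 496 bp
Sorted largest to smallest: 636, 626, 544, 496, 163 bp.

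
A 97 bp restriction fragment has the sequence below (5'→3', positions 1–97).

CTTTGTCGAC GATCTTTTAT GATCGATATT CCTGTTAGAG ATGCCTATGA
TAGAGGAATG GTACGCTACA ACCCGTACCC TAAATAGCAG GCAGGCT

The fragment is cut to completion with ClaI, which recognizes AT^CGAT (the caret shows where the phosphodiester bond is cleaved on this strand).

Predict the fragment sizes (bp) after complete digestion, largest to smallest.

74, 23 bp

The ClaI site (ATCGAT) starts at position 22.
ClaI cuts after base 2 of each site, so after position 23.
Linear molecule, 1 cut → 2 fragments:
  1–23 → 23 bp
  24–97 → 74 bp
Sorted largest to smallest: 74, 23 bp.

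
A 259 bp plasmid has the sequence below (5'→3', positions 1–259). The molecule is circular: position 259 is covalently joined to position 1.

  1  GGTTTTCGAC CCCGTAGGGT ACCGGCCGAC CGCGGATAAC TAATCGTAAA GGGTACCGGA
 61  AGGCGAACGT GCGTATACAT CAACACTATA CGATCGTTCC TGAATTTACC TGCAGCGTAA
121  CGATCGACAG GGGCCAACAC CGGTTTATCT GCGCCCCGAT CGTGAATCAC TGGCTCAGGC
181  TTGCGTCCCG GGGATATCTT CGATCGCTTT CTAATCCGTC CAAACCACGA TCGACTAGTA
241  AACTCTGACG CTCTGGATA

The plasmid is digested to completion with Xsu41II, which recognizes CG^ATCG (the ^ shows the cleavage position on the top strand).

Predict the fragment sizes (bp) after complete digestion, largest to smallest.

Xsu41II sites (CGATCG) start at positions 91, 121, 157, 201, 228.
Xsu41II cuts after base 2 of each site, so after positions 92, 122, 158, 202, 229.
Circular molecule, 5 cuts → 5 fragments:
  93–122 → 30 bp
  123–158 → 36 bp
  159–202 → 44 bp
  203–229 → 27 bp
  230–259 then 1–92 → 30 + 92 = 122 bp
Sorted largest to smallest: 122, 44, 36, 30, 27 bp.

122, 44, 36, 30, 27 bp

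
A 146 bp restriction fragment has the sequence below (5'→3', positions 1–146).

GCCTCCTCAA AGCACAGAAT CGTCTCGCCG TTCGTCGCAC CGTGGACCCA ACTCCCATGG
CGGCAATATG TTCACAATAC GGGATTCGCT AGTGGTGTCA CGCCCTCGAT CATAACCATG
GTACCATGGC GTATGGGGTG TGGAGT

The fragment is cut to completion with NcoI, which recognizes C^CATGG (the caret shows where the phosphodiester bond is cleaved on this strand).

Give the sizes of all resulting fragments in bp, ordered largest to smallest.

61, 55, 22, 8 bp

NcoI sites (CCATGG) start at positions 55, 116, 124.
NcoI cuts after the first base of each site, so after positions 55, 116, 124.
Linear molecule, 3 cuts → 4 fragments:
  1–55 → 55 bp
  56–116 → 61 bp
  117–124 → 8 bp
  125–146 → 22 bp
Sorted largest to smallest: 61, 55, 22, 8 bp.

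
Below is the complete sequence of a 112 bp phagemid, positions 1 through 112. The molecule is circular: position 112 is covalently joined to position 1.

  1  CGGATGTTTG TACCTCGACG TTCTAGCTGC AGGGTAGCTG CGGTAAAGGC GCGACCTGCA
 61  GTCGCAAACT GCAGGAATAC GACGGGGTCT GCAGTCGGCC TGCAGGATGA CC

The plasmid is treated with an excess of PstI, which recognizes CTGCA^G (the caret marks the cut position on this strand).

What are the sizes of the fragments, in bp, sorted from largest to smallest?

39, 29, 20, 13, 11 bp

PstI sites (CTGCAG) start at positions 27, 56, 69, 89, 100.
PstI cuts after base 5 of each site (before the last base), so after positions 31, 60, 73, 93, 104.
Circular molecule, 5 cuts → 5 fragments:
  32–60 → 29 bp
  61–73 → 13 bp
  74–93 → 20 bp
  94–104 → 11 bp
  105–112 then 1–31 → 8 + 31 = 39 bp
Sorted largest to smallest: 39, 29, 20, 13, 11 bp.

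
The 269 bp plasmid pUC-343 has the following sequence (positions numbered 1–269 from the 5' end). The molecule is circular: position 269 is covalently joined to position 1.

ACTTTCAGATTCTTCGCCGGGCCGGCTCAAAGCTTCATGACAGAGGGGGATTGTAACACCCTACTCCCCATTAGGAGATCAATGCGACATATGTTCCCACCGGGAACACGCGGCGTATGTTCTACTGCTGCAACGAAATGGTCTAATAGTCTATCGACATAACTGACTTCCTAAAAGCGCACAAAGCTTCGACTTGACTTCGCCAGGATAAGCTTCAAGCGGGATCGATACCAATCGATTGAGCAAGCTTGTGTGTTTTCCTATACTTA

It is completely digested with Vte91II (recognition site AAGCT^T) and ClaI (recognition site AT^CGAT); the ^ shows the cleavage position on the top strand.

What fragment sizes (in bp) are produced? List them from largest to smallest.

Vte91II sites (AAGCTT) start at positions 30, 184, 210, 245.
Vte91II cuts after base 5 of each site (before the last base), so after positions 34, 188, 214, 249.
ClaI sites (ATCGAT) start at positions 224, 234.
ClaI cuts after base 2 of each site, so after positions 225, 235.
Combined cut positions: 34, 188, 214, 225, 235, 249.
Circular molecule, 6 cuts → 6 fragments:
  35–188 → 154 bp
  189–214 → 26 bp
  215–225 → 11 bp
  226–235 → 10 bp
  236–249 → 14 bp
  250–269 then 1–34 → 20 + 34 = 54 bp
Sorted largest to smallest: 154, 54, 26, 14, 11, 10 bp.

154, 54, 26, 14, 11, 10 bp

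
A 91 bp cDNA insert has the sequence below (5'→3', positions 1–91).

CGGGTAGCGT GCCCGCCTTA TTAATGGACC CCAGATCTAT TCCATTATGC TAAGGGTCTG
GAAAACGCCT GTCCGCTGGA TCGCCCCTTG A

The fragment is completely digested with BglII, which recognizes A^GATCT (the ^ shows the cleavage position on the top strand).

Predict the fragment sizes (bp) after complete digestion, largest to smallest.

58, 33 bp

The BglII site (AGATCT) starts at position 33.
BglII cuts after the first base of each site, so after position 33.
Linear molecule, 1 cut → 2 fragments:
  1–33 → 33 bp
  34–91 → 58 bp
Sorted largest to smallest: 58, 33 bp.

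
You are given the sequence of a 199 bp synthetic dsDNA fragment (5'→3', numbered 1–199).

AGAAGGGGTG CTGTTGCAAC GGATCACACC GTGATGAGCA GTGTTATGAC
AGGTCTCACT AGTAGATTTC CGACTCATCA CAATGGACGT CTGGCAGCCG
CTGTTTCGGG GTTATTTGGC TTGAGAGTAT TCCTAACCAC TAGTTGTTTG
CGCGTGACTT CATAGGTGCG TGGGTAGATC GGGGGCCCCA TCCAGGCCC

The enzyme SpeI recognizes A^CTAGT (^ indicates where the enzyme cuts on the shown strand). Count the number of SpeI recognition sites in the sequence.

ACTAGT occurs starting at positions 58, 139.
SpeI cuts at 2 sites.

2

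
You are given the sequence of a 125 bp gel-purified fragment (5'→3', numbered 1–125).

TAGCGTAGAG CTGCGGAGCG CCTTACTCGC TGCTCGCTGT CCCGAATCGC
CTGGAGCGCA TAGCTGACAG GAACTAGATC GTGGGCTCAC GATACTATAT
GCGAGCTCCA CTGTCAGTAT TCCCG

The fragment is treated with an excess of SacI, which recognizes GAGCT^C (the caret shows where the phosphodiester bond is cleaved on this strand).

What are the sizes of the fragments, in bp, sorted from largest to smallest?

The SacI site (GAGCTC) starts at position 103.
SacI cuts after base 5 of each site (before the last base), so after position 107.
Linear molecule, 1 cut → 2 fragments:
  1–107 → 107 bp
  108–125 → 18 bp
Sorted largest to smallest: 107, 18 bp.

107, 18 bp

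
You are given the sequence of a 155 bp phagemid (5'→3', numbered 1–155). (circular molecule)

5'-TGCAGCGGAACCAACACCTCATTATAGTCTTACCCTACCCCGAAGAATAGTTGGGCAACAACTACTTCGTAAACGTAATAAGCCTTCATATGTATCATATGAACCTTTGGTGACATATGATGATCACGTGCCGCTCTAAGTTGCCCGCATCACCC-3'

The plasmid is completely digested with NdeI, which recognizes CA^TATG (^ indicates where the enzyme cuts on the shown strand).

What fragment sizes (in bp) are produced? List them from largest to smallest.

128, 18, 9 bp

NdeI sites (CATATG) start at positions 87, 96, 114.
NdeI cuts after base 2 of each site, so after positions 88, 97, 115.
Circular molecule, 3 cuts → 3 fragments:
  89–97 → 9 bp
  98–115 → 18 bp
  116–155 then 1–88 → 40 + 88 = 128 bp
Sorted largest to smallest: 128, 18, 9 bp.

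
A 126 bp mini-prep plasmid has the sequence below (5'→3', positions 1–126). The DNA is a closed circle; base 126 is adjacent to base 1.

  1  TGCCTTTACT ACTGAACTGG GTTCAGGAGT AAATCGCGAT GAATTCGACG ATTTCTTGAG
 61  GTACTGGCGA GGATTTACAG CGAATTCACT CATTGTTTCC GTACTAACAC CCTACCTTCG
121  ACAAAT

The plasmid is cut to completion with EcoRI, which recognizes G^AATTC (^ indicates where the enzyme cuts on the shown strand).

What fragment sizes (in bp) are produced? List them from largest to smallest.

EcoRI sites (GAATTC) start at positions 41, 82.
EcoRI cuts after the first base of each site, so after positions 41, 82.
Circular molecule, 2 cuts → 2 fragments:
  42–82 → 41 bp
  83–126 then 1–41 → 44 + 41 = 85 bp
Sorted largest to smallest: 85, 41 bp.

85, 41 bp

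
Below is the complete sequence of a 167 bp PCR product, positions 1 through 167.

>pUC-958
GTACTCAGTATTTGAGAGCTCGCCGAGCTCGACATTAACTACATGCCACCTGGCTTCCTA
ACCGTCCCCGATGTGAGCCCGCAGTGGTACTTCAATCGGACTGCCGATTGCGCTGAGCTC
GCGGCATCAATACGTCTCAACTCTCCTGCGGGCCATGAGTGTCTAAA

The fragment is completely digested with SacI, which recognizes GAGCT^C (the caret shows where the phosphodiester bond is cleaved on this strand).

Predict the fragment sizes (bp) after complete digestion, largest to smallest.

SacI sites (GAGCTC) start at positions 16, 25, 115.
SacI cuts after base 5 of each site (before the last base), so after positions 20, 29, 119.
Linear molecule, 3 cuts → 4 fragments:
  1–20 → 20 bp
  21–29 → 9 bp
  30–119 → 90 bp
  120–167 → 48 bp
Sorted largest to smallest: 90, 48, 20, 9 bp.

90, 48, 20, 9 bp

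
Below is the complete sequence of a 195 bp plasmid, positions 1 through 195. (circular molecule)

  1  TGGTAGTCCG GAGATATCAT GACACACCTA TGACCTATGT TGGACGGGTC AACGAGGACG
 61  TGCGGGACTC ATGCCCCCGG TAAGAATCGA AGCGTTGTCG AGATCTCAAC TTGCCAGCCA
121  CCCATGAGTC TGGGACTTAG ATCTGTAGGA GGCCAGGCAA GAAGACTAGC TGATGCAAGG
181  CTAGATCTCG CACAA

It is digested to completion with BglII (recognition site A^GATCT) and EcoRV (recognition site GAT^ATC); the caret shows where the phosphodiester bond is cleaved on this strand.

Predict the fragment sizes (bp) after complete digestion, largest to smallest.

86, 44, 38, 27 bp

BglII sites (AGATCT) start at positions 101, 139, 183.
BglII cuts after the first base of each site, so after positions 101, 139, 183.
The EcoRV site (GATATC) starts at position 13.
EcoRV cuts after base 3 of each site, so after position 15.
Combined cut positions: 15, 101, 139, 183.
Circular molecule, 4 cuts → 4 fragments:
  16–101 → 86 bp
  102–139 → 38 bp
  140–183 → 44 bp
  184–195 then 1–15 → 12 + 15 = 27 bp
Sorted largest to smallest: 86, 44, 38, 27 bp.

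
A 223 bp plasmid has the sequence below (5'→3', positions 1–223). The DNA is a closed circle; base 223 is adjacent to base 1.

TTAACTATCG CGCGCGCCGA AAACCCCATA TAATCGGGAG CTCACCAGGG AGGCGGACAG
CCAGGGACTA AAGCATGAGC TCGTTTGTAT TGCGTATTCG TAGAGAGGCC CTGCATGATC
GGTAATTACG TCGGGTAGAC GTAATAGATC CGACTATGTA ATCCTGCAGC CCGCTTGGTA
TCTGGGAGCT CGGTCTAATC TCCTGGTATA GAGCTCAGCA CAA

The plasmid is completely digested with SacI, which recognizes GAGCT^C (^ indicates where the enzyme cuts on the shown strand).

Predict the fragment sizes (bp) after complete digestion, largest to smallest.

109, 50, 39, 25 bp

SacI sites (GAGCTC) start at positions 38, 77, 186, 211.
SacI cuts after base 5 of each site (before the last base), so after positions 42, 81, 190, 215.
Circular molecule, 4 cuts → 4 fragments:
  43–81 → 39 bp
  82–190 → 109 bp
  191–215 → 25 bp
  216–223 then 1–42 → 8 + 42 = 50 bp
Sorted largest to smallest: 109, 50, 39, 25 bp.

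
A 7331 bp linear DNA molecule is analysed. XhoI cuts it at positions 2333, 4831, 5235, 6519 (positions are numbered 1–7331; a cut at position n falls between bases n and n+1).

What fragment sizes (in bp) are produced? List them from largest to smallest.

Linear molecule, 4 cuts → 5 fragments:
  2333 − 0 = 2333 bp
  4831 − 2333 = 2498 bp
  5235 − 4831 = 404 bp
  6519 − 5235 = 1284 bp
  7331 − 6519 = 812 bp
Sorted largest to smallest: 2498, 2333, 1284, 812, 404 bp.

2498, 2333, 1284, 812, 404 bp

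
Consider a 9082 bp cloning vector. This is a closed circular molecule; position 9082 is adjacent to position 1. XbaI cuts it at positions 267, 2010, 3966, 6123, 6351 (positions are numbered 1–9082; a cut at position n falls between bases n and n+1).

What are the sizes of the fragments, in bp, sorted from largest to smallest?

2998, 2157, 1956, 1743, 228 bp

Circular molecule, 5 cuts → 5 fragments:
  2010 − 267 = 1743 bp
  3966 − 2010 = 1956 bp
  6123 − 3966 = 2157 bp
  6351 − 6123 = 228 bp
  wrap: 9082 − 6351 + 267 = 2998 bp
Sorted largest to smallest: 2998, 2157, 1956, 1743, 228 bp.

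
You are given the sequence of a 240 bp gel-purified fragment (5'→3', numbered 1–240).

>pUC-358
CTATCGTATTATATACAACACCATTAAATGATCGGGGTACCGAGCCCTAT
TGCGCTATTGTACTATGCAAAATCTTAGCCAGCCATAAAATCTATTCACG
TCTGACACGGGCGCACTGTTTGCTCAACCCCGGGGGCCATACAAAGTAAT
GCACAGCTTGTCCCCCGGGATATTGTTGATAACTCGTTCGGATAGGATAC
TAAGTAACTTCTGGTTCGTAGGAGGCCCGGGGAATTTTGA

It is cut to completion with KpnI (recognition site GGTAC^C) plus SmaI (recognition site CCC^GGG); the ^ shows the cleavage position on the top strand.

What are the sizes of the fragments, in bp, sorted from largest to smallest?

91, 62, 40, 35, 12 bp

The KpnI site (GGTACC) starts at position 36.
KpnI cuts after base 5 of each site (before the last base), so after position 40.
SmaI sites (CCCGGG) start at positions 129, 164, 226.
SmaI cuts after base 3 of each site, so after positions 131, 166, 228.
Combined cut positions: 40, 131, 166, 228.
Linear molecule, 4 cuts → 5 fragments:
  1–40 → 40 bp
  41–131 → 91 bp
  132–166 → 35 bp
  167–228 → 62 bp
  229–240 → 12 bp
Sorted largest to smallest: 91, 62, 40, 35, 12 bp.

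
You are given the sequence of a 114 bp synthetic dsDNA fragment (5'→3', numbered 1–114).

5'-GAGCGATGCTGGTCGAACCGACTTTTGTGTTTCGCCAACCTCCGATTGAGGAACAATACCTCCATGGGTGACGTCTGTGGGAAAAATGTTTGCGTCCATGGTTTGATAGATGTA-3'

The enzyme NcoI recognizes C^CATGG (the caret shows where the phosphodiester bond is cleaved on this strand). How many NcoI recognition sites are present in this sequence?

CCATGG occurs starting at positions 62, 96.
NcoI cuts at 2 sites.

2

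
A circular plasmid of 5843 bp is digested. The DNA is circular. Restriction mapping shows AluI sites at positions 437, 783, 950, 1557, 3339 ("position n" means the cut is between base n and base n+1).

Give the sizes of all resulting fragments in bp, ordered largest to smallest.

Circular molecule, 5 cuts → 5 fragments:
  783 − 437 = 346 bp
  950 − 783 = 167 bp
  1557 − 950 = 607 bp
  3339 − 1557 = 1782 bp
  wrap: 5843 − 3339 + 437 = 2941 bp
Sorted largest to smallest: 2941, 1782, 607, 346, 167 bp.

2941, 1782, 607, 346, 167 bp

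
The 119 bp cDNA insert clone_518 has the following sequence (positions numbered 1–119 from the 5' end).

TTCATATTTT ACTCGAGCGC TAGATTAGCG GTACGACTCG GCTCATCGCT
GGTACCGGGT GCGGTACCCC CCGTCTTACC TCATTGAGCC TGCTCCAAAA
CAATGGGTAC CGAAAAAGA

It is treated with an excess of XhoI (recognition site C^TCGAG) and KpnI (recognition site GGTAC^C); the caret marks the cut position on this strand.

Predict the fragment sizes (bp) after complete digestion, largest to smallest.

The XhoI site (CTCGAG) starts at position 12.
XhoI cuts after the first base of each site, so after position 12.
KpnI sites (GGTACC) start at positions 51, 63, 106.
KpnI cuts after base 5 of each site (before the last base), so after positions 55, 67, 110.
Combined cut positions: 12, 55, 67, 110.
Linear molecule, 4 cuts → 5 fragments:
  1–12 → 12 bp
  13–55 → 43 bp
  56–67 → 12 bp
  68–110 → 43 bp
  111–119 → 9 bp
Sorted largest to smallest: 43, 43, 12, 12, 9 bp.

43, 43, 12, 12, 9 bp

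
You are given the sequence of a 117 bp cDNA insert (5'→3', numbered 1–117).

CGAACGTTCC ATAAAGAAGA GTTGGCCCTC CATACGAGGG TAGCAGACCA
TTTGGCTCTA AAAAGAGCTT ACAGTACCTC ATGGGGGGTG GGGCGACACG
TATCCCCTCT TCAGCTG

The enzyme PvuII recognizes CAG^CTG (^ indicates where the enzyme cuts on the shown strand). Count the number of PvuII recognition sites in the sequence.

1

CAGCTG occurs starting at position 112.
PvuII cuts at 1 site.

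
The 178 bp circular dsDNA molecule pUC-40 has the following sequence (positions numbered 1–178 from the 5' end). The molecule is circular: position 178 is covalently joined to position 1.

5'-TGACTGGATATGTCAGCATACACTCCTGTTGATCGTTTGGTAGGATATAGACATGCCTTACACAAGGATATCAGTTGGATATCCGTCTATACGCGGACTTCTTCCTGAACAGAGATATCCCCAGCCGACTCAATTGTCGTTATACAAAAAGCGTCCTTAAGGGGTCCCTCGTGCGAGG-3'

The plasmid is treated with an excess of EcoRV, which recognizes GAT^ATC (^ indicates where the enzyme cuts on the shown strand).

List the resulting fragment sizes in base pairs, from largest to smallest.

131, 36, 11 bp

EcoRV sites (GATATC) start at positions 67, 78, 114.
EcoRV cuts after base 3 of each site, so after positions 69, 80, 116.
Circular molecule, 3 cuts → 3 fragments:
  70–80 → 11 bp
  81–116 → 36 bp
  117–178 then 1–69 → 62 + 69 = 131 bp
Sorted largest to smallest: 131, 36, 11 bp.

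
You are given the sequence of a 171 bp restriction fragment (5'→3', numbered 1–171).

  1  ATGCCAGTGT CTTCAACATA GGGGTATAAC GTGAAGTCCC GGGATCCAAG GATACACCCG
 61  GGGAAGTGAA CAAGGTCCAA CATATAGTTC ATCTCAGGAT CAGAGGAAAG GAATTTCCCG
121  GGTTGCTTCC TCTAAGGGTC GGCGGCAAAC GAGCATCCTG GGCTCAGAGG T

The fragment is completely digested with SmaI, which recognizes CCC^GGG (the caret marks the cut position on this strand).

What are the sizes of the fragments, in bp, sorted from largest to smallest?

SmaI sites (CCCGGG) start at positions 38, 57, 117.
SmaI cuts after base 3 of each site, so after positions 40, 59, 119.
Linear molecule, 3 cuts → 4 fragments:
  1–40 → 40 bp
  41–59 → 19 bp
  60–119 → 60 bp
  120–171 → 52 bp
Sorted largest to smallest: 60, 52, 40, 19 bp.

60, 52, 40, 19 bp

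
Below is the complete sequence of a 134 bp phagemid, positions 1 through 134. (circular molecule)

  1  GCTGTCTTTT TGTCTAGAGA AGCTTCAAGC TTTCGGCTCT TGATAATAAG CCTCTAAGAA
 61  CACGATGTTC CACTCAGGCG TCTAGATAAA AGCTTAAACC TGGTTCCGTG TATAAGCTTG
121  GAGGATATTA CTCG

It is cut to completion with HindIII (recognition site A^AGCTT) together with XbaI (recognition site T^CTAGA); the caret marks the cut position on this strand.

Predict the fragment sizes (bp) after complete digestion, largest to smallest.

54, 33, 24, 9, 7, 7 bp

HindIII sites (AAGCTT) start at positions 20, 27, 90, 114.
HindIII cuts after the first base of each site, so after positions 20, 27, 90, 114.
XbaI sites (TCTAGA) start at positions 13, 81.
XbaI cuts after the first base of each site, so after positions 13, 81.
Combined cut positions: 13, 20, 27, 81, 90, 114.
Circular molecule, 6 cuts → 6 fragments:
  14–20 → 7 bp
  21–27 → 7 bp
  28–81 → 54 bp
  82–90 → 9 bp
  91–114 → 24 bp
  115–134 then 1–13 → 20 + 13 = 33 bp
Sorted largest to smallest: 54, 33, 24, 9, 7, 7 bp.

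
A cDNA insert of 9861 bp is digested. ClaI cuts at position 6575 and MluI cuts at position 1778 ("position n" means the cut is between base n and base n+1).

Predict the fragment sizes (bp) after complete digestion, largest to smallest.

Combined cut positions (sorted): 1778, 6575.
Linear molecule, 2 cuts → 3 fragments:
  1778 − 0 = 1778 bp
  6575 − 1778 = 4797 bp
  9861 − 6575 = 3286 bp
Sorted largest to smallest: 4797, 3286, 1778 bp.

4797, 3286, 1778 bp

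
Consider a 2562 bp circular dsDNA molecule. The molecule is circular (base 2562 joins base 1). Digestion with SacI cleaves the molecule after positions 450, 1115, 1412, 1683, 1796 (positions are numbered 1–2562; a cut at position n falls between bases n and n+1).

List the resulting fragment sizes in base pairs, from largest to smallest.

1216, 665, 297, 271, 113 bp

Circular molecule, 5 cuts → 5 fragments:
  1115 − 450 = 665 bp
  1412 − 1115 = 297 bp
  1683 − 1412 = 271 bp
  1796 − 1683 = 113 bp
  wrap: 2562 − 1796 + 450 = 1216 bp
Sorted largest to smallest: 1216, 665, 297, 271, 113 bp.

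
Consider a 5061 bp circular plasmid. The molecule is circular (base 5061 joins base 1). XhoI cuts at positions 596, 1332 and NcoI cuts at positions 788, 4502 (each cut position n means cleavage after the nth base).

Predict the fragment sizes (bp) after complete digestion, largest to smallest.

Combined cut positions (sorted): 596, 788, 1332, 4502.
Circular molecule, 4 cuts → 4 fragments:
  788 − 596 = 192 bp
  1332 − 788 = 544 bp
  4502 − 1332 = 3170 bp
  wrap: 5061 − 4502 + 596 = 1155 bp
Sorted largest to smallest: 3170, 1155, 544, 192 bp.

3170, 1155, 544, 192 bp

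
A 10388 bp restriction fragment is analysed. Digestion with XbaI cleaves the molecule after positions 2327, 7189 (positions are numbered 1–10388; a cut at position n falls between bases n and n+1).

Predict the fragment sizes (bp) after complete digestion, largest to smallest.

4862, 3199, 2327 bp

Linear molecule, 2 cuts → 3 fragments:
  2327 − 0 = 2327 bp
  7189 − 2327 = 4862 bp
  10388 − 7189 = 3199 bp
Sorted largest to smallest: 4862, 3199, 2327 bp.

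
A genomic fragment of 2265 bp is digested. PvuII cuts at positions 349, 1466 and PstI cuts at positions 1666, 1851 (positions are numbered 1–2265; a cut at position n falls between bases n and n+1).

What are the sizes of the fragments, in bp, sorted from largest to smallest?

Combined cut positions (sorted): 349, 1466, 1666, 1851.
Linear molecule, 4 cuts → 5 fragments:
  349 − 0 = 349 bp
  1466 − 349 = 1117 bp
  1666 − 1466 = 200 bp
  1851 − 1666 = 185 bp
  2265 − 1851 = 414 bp
Sorted largest to smallest: 1117, 414, 349, 200, 185 bp.

1117, 414, 349, 200, 185 bp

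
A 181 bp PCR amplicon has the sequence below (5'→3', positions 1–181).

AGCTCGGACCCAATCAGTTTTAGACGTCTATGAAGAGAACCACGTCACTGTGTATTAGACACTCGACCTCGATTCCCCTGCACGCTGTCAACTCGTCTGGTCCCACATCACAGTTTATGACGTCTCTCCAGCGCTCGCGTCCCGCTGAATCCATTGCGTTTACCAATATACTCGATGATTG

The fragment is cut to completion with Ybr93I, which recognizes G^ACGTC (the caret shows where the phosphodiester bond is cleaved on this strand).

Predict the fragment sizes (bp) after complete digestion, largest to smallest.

96, 62, 23 bp

Ybr93I sites (GACGTC) start at positions 23, 119.
Ybr93I cuts after the first base of each site, so after positions 23, 119.
Linear molecule, 2 cuts → 3 fragments:
  1–23 → 23 bp
  24–119 → 96 bp
  120–181 → 62 bp
Sorted largest to smallest: 96, 62, 23 bp.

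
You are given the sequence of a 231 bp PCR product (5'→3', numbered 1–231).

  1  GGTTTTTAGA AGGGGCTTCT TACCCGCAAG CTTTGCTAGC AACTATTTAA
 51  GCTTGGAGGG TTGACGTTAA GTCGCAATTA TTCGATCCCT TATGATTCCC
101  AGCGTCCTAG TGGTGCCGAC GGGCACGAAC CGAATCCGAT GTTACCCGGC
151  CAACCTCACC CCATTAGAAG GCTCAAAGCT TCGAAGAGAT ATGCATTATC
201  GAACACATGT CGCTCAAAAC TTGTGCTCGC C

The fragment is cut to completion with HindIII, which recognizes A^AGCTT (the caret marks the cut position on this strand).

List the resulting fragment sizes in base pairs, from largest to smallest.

HindIII sites (AAGCTT) start at positions 28, 49, 176.
HindIII cuts after the first base of each site, so after positions 28, 49, 176.
Linear molecule, 3 cuts → 4 fragments:
  1–28 → 28 bp
  29–49 → 21 bp
  50–176 → 127 bp
  177–231 → 55 bp
Sorted largest to smallest: 127, 55, 28, 21 bp.

127, 55, 28, 21 bp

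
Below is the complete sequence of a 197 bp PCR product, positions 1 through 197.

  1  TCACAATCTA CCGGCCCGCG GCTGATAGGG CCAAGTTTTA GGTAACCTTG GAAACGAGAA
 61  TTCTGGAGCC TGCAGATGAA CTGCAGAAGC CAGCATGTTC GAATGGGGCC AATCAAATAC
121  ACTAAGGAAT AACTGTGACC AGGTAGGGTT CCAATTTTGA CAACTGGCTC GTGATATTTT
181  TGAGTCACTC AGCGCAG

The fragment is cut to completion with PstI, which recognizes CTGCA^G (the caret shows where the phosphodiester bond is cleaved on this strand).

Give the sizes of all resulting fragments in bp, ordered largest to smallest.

112, 74, 11 bp

PstI sites (CTGCAG) start at positions 70, 81.
PstI cuts after base 5 of each site (before the last base), so after positions 74, 85.
Linear molecule, 2 cuts → 3 fragments:
  1–74 → 74 bp
  75–85 → 11 bp
  86–197 → 112 bp
Sorted largest to smallest: 112, 74, 11 bp.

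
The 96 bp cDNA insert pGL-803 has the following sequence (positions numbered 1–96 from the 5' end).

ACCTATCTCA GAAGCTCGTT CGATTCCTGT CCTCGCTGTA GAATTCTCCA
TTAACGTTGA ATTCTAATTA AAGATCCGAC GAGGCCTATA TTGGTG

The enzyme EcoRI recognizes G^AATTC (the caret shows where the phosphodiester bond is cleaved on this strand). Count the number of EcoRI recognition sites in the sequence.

2

GAATTC occurs starting at positions 41, 59.
EcoRI cuts at 2 sites.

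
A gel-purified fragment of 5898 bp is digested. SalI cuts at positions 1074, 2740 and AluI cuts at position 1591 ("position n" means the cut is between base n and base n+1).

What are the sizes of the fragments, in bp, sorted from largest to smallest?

Combined cut positions (sorted): 1074, 1591, 2740.
Linear molecule, 3 cuts → 4 fragments:
  1074 − 0 = 1074 bp
  1591 − 1074 = 517 bp
  2740 − 1591 = 1149 bp
  5898 − 2740 = 3158 bp
Sorted largest to smallest: 3158, 1149, 1074, 517 bp.

3158, 1149, 1074, 517 bp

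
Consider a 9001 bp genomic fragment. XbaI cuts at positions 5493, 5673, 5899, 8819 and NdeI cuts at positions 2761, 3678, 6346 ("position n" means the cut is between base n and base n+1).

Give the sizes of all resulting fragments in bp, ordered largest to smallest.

2761, 2473, 1815, 917, 447, 226, 182, 180 bp

Combined cut positions (sorted): 2761, 3678, 5493, 5673, 5899, 6346, 8819.
Linear molecule, 7 cuts → 8 fragments:
  2761 − 0 = 2761 bp
  3678 − 2761 = 917 bp
  5493 − 3678 = 1815 bp
  5673 − 5493 = 180 bp
  5899 − 5673 = 226 bp
  6346 − 5899 = 447 bp
  8819 − 6346 = 2473 bp
  9001 − 8819 = 182 bp
Sorted largest to smallest: 2761, 2473, 1815, 917, 447, 226, 182, 180 bp.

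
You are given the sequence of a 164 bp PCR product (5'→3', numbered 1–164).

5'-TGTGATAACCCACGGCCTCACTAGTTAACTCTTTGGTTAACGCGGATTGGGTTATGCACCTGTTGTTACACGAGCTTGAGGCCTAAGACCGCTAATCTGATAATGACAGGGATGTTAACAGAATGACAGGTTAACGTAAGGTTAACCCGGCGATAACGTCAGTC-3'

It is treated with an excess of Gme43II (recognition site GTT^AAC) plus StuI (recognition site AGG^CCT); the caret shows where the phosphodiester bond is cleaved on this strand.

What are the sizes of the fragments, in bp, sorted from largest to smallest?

Gme43II sites (GTTAAC) start at positions 24, 36, 114, 130, 141.
Gme43II cuts after base 3 of each site, so after positions 26, 38, 116, 132, 143.
The StuI site (AGGCCT) starts at position 79.
StuI cuts after base 3 of each site, so after position 81.
Combined cut positions: 26, 38, 81, 116, 132, 143.
Linear molecule, 6 cuts → 7 fragments:
  1–26 → 26 bp
  27–38 → 12 bp
  39–81 → 43 bp
  82–116 → 35 bp
  117–132 → 16 bp
  133–143 → 11 bp
  144–164 → 21 bp
Sorted largest to smallest: 43, 35, 26, 21, 16, 12, 11 bp.

43, 35, 26, 21, 16, 12, 11 bp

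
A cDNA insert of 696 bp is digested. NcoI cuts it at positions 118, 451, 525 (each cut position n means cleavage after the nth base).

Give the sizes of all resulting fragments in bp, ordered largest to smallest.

Linear molecule, 3 cuts → 4 fragments:
  118 − 0 = 118 bp
  451 − 118 = 333 bp
  525 − 451 = 74 bp
  696 − 525 = 171 bp
Sorted largest to smallest: 333, 171, 118, 74 bp.

333, 171, 118, 74 bp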